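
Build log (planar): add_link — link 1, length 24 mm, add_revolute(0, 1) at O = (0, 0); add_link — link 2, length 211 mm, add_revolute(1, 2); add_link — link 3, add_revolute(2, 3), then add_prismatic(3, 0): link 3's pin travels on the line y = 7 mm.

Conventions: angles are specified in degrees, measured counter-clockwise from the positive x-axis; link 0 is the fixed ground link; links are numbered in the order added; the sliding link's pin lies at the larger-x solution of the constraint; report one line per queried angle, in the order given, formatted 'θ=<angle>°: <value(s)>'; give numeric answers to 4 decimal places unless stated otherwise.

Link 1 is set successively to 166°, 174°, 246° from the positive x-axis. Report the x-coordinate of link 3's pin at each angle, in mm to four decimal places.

geometry: r = 24 mm, L = 211 mm, e = 7 mm
θ=166°: crank pin P = (r cos θ, r sin θ) = (-23.287097, 5.806125)
θ=166°: h = r sin θ − e = 5.806125 − 7 = -1.193875
θ=166°: x = r cos θ + √(L² − h²) = -23.287097 + 210.996622 = 187.709525
θ=174°: crank pin P = (r cos θ, r sin θ) = (-23.868525, 2.508683)
θ=174°: h = r sin θ − e = 2.508683 − 7 = -4.491317
θ=174°: x = r cos θ + √(L² − h²) = -23.868525 + 210.952194 = 187.083668
θ=246°: crank pin P = (r cos θ, r sin θ) = (-9.761679, -21.925091)
θ=246°: h = r sin θ − e = -21.925091 − 7 = -28.925091
θ=246°: x = r cos θ + √(L² − h²) = -9.761679 + 209.007988 = 199.246309

θ=166°: 187.7095
θ=174°: 187.0837
θ=246°: 199.2463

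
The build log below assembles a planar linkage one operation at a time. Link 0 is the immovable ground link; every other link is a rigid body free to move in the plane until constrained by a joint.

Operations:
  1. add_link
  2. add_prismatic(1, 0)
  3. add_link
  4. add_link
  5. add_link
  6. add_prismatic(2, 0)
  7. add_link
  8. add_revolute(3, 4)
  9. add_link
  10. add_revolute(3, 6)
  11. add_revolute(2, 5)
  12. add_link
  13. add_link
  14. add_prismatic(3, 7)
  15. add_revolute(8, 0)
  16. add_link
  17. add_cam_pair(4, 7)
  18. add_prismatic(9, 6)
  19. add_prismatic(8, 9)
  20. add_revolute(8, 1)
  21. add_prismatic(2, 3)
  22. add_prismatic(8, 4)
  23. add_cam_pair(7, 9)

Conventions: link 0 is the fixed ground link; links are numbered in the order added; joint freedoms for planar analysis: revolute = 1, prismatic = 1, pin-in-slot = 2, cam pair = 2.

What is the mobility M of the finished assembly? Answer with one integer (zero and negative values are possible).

(L,J1,J2)=(1,0,0); link0 fixed
link1: (2,0,0)
P 1-0 [J1]: (2,1,0)
link2: (3,1,0)
link3: (4,1,0)
link4: (5,1,0)
P 2-0 [J1]: (5,2,0)
link5: (6,2,0)
R 3-4 [J1]: (6,3,0)
link6: (7,3,0)
R 3-6 [J1]: (7,4,0)
R 2-5 [J1]: (7,5,0)
link7: (8,5,0)
link8: (9,5,0)
P 3-7 [J1]: (9,6,0)
R 8-0 [J1]: (9,7,0)
link9: (10,7,0)
C 4-7 [J2]: (10,7,1)
P 9-6 [J1]: (10,8,1)
P 8-9 [J1]: (10,9,1)
R 8-1 [J1]: (10,10,1)
P 2-3 [J1]: (10,11,1)
P 8-4 [J1]: (10,12,1)
C 7-9 [J2]: (10,12,2)
Grübler: 3·9 − 2·12 − 2 = 1

M = 1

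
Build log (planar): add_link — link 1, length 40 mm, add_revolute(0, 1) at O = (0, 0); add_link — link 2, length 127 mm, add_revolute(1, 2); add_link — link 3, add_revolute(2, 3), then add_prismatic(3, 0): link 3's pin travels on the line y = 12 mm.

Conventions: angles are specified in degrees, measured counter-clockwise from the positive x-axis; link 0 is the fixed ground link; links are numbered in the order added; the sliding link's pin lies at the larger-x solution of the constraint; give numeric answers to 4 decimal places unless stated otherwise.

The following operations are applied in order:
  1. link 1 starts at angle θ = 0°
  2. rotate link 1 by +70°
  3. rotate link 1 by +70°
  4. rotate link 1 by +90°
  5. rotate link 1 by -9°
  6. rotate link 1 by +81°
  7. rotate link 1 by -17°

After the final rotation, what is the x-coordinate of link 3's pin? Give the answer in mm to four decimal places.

geometry: r = 40 mm, L = 127 mm, e = 12 mm; θ starts at 0°
rotate link 1 by +70°: θ ← 0° +70° = 70°
rotate link 1 by +70°: θ ← 70° +70° = 140°
rotate link 1 by +90°: θ ← 140° +90° = 230°
rotate link 1 by -9°: θ ← 230° -9° = 221°
rotate link 1 by +81°: θ ← 221° +81° = 302°
rotate link 1 by -17°: θ ← 302° -17° = 285°
crank pin P = (r cos θ, r sin θ) = (10.352762, -38.637033)
h = r sin θ − e = -38.637033 − 12 = -50.637033
x = r cos θ + √(L² − h²) = 10.352762 + 116.468412 = 126.821173

126.8212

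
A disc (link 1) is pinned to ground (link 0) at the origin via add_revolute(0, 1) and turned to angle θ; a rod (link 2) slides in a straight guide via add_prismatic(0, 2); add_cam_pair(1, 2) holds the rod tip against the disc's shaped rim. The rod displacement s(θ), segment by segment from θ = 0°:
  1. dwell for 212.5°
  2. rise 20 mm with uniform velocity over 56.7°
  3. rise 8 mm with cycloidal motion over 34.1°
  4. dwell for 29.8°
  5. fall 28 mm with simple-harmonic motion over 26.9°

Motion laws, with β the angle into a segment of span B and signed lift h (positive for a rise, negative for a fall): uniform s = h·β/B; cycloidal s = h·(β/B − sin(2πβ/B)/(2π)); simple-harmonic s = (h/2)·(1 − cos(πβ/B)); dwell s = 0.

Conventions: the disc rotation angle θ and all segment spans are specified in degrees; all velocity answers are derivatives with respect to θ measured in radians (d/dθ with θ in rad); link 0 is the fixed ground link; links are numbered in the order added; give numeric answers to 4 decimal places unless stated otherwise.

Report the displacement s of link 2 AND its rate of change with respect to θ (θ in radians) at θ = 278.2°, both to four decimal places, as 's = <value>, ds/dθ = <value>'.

segment 1 (0° to 212.5°, dwell): s unchanged at 0.0000
segment 2 (212.5° to 269.2°, uniform, h = 20) is passed completely: s = 0.0000 + (20) = 20.0000
θ = 278.2° falls in segment 3 (269.2° to 303.3°, cycloidal, h = 8): β = 278.2 − 269.2 = 9°, B = 34.1°; Δs = 8·(0.2639 − sin(2π·0.2639)/(2π)) = 0.8431; s = 20.0000 + 0.8431 = 20.8431
velocity in seg [269.2°–303.3°] (cycloidal), θ in radians: β = 9° = 0.1571 rad, B = 34.1° = 0.5952 rad; ds/dθ = (h/B)(1 − cos(2πβ/B)) = (8/0.5952)(1 − cos(2π·0.2639)) = 14.616784 mm/rad

s = 20.8431, ds/dθ = 14.6168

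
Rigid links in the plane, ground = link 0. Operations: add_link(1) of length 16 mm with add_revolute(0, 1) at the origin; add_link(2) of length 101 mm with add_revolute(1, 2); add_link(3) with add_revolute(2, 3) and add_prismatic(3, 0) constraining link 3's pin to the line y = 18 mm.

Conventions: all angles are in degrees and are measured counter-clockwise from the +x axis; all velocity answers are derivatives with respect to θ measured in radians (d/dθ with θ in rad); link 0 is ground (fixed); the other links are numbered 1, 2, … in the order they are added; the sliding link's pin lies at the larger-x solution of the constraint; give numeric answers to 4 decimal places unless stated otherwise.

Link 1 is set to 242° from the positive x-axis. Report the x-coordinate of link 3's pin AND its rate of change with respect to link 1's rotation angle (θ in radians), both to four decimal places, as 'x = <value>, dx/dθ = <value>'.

geometry: r = 16 mm, L = 101 mm, e = 18 mm
crank pin P = (r cos θ, r sin θ) = (-7.511545, -14.127161)
h = r sin θ − e = -14.127161 − 18 = -32.127161
x = r cos θ + √(L² − h²) = -7.511545 + 95.754089 = 88.242544
dx/dθ = −r sin θ − h·r cos θ/√(L² − h²) (θ in radians; h = -32.127161) = 11.606908

x = 88.2425, dx/dθ = 11.6069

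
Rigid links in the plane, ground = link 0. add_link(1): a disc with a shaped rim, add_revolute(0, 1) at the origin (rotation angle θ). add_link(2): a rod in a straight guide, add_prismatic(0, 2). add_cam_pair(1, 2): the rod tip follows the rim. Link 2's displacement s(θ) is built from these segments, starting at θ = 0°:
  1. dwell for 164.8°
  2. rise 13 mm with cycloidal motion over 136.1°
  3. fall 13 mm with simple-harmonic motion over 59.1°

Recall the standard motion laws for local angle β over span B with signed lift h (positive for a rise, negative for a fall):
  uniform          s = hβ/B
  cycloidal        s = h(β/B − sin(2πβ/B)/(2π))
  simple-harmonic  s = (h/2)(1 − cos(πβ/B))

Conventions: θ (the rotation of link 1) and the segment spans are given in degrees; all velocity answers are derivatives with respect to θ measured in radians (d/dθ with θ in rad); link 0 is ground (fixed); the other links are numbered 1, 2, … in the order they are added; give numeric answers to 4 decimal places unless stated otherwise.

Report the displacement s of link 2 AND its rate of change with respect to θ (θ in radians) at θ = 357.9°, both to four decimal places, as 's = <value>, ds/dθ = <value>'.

segment 1 (0° to 164.8°, dwell): s unchanged at 0.0000
segment 2 (164.8° to 300.9°, cycloidal, h = 13) is passed completely: s = 0.0000 + (13) = 13.0000
θ = 357.9° falls in segment 3 (300.9° to 360°, simple-harmonic, h = -13): β = 357.9 − 300.9 = 57°, B = 59.1°; Δs = -13/2·(1 − cos(π·0.9645)) = -12.9595; s = 13.0000 − 12.9595 = 0.0405
velocity in seg [300.9°–360°] (simple-harmonic), θ in radians: β = 57° = 0.9948 rad, B = 59.1° = 1.0315 rad; ds/dθ = (πh/(2B)) sin(πβ/B) = (π·(-13)/(2·1.0315)) sin(π·0.9645) = -2.205351 mm/rad

s = 0.0405, ds/dθ = -2.2054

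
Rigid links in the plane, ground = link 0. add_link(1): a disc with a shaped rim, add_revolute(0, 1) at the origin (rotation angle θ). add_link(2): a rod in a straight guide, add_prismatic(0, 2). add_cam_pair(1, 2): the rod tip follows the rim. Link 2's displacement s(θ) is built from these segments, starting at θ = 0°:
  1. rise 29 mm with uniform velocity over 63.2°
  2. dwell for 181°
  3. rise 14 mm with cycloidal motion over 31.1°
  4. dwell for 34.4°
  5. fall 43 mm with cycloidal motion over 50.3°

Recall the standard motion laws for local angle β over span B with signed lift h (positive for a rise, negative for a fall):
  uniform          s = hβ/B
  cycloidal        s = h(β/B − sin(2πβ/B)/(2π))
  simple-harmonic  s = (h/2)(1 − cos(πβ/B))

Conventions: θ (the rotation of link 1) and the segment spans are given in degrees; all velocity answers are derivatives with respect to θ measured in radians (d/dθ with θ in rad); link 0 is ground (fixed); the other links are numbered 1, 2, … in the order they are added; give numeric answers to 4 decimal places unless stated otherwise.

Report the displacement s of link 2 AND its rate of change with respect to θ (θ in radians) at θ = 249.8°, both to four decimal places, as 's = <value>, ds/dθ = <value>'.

segment 1 (0° to 63.2°, uniform, h = 29) is passed completely: s = 0.0000 + (29) = 29.0000
segment 2 (63.2° to 244.2°, dwell): s unchanged at 29.0000
θ = 249.8° falls in segment 3 (244.2° to 275.3°, cycloidal, h = 14): β = 249.8 − 244.2 = 5.6°, B = 31.1°; Δs = 14·(0.1801 − sin(2π·0.1801)/(2π)) = 0.5044; s = 29.0000 + 0.5044 = 29.5044
velocity in seg [244.2°–275.3°] (cycloidal), θ in radians: β = 5.6° = 0.0977 rad, B = 31.1° = 0.5428 rad; ds/dθ = (h/B)(1 − cos(2πβ/B)) = (14/0.5428)(1 − cos(2π·0.1801)) = 14.819911 mm/rad

s = 29.5044, ds/dθ = 14.8199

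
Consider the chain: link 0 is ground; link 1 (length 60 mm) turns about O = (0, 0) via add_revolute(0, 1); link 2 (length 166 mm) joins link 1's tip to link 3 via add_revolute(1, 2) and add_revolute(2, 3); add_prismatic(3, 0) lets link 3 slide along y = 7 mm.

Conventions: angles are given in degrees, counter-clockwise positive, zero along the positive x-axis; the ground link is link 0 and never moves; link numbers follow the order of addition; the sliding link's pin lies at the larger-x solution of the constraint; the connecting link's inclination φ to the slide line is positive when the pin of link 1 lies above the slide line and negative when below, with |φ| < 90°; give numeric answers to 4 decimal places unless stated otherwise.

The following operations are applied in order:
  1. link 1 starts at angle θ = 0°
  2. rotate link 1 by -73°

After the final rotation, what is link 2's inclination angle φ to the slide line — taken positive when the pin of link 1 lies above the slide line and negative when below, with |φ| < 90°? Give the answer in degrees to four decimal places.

geometry: r = 60 mm, L = 166 mm, e = 7 mm; θ starts at 0°
rotate link 1 by -73°: θ ← 0° -73° = -73°
h = r sin θ − e = -57.378285 − 7 = -64.378285
sin φ = h / L = -64.378285 / 166 = -0.38782100
φ = arcsin(-0.38782100) = -22.818983°

-22.8190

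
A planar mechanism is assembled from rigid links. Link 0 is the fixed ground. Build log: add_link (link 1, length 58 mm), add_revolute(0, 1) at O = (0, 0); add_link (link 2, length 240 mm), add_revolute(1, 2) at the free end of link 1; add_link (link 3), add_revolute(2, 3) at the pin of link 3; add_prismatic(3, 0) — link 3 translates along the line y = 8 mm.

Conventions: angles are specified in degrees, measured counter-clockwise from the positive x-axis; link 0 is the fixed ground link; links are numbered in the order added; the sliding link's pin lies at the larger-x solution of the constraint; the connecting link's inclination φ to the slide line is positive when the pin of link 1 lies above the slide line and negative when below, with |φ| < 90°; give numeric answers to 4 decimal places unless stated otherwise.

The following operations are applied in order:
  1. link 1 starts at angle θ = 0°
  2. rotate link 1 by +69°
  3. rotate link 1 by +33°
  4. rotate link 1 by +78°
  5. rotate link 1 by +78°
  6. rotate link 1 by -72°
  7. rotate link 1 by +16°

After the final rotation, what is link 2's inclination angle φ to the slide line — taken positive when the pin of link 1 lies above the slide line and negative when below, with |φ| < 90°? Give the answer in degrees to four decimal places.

geometry: r = 58 mm, L = 240 mm, e = 8 mm; θ starts at 0°
rotate link 1 by +69°: θ ← 0° +69° = 69°
rotate link 1 by +33°: θ ← 69° +33° = 102°
rotate link 1 by +78°: θ ← 102° +78° = 180°
rotate link 1 by +78°: θ ← 180° +78° = 258°
rotate link 1 by -72°: θ ← 258° -72° = 186°
rotate link 1 by +16°: θ ← 186° +16° = 202°
h = r sin θ − e = -21.727182 − 8 = -29.727182
sin φ = h / L = -29.727182 / 240 = -0.12386326
φ = arcsin(-0.12386326) = -7.115115°

-7.1151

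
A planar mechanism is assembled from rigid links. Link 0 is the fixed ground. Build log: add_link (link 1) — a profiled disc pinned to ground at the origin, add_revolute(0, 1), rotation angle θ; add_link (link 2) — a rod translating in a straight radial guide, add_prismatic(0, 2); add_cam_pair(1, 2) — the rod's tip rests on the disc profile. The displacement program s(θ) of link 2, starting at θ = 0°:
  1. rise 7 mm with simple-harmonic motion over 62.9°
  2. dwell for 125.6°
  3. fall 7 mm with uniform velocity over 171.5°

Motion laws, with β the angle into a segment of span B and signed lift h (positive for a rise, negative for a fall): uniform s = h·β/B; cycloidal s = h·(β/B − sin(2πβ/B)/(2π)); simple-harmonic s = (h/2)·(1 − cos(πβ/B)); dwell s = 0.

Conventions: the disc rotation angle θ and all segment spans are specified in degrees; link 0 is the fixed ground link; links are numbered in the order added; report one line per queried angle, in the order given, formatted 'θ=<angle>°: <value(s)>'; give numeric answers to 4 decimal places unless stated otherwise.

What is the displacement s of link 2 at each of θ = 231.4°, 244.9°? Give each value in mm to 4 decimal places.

seg 1 [0°–62.9°] simple-harmonic, h=7: full span → s += 7 → s = 7.0000
seg 2 [62.9°–188.5°] dwell: s stays 7.0000
seg 3 [188.5°–360°] uniform, h=-7: θ=231.4° here. β=42.9, B=171.5. -7·42.9/171.5 = -1.7510 → s = 5.2490
seg 3 [188.5°–360°] uniform, h=-7: θ=244.9° here. β=56.4, B=171.5. -7·56.4/171.5 = -2.3020 → s = 4.6980

θ=231.4°: 5.2490
θ=244.9°: 4.6980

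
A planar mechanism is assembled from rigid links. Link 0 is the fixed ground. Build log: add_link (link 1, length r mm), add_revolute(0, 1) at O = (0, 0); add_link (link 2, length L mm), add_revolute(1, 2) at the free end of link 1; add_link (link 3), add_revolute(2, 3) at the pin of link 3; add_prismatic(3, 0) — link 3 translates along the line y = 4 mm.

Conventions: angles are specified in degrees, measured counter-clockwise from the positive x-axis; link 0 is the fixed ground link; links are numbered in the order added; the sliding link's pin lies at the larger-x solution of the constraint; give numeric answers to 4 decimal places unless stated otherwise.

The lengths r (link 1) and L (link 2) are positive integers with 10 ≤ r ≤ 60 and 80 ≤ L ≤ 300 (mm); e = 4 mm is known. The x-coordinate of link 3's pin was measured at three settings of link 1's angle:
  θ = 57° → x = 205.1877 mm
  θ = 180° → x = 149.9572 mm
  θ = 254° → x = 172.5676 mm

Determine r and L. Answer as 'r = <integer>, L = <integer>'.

constraint per measurement: (x − r cos θ)² + (r sin θ − e)² = L²
subtracting the θ₁ and θ₂ equations cancels the r² and L² terms:
r = (x₁² − x₂²) / (2[(x₁cos θ₁ + e sin θ₁) − (x₂cos θ₂ + e sin θ₂)]) = 37.0000 → r = 37
L² = (x₁ − r cos θ₁)² + (r sin θ₁ − e)² = 34969.0067 → L = 187.0000 → L = 187
check at θ₃=254°: x = 172.5676 (printed 172.5676) ✓

r = 37, L = 187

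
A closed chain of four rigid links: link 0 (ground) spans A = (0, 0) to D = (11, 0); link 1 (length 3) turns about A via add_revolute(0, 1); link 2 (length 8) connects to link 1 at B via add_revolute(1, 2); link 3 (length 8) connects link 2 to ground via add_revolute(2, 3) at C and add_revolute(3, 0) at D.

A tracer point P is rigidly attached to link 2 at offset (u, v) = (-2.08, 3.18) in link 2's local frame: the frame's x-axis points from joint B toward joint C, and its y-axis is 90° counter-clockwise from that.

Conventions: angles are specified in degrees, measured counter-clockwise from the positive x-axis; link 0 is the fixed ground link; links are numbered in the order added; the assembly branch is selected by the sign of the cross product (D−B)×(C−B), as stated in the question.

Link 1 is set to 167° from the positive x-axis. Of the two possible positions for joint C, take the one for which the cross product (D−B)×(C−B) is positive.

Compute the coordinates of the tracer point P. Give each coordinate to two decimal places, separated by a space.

A=(0,0), D=(11.00,0)
B = A + 3.00·(cos167°, sin167°) = (-2.9231, 0.6749)
|BD| = 13.9395
circle(B,8.00) ∩ circle(D,8.00): a=6.9697, h=3.9272
  candidates: C₊=(4.2286,4.2600) cross=54.743; C₋=(3.8483,-3.5852) cross=-54.743
  branch + wants cross > 0 → take C=(4.2286,4.2600) (cross=54.743)
ex = (C−B)/|BC| = (0.8940,0.4481); ey = (-0.4481,0.8940)
P = B + -2.08·ex + 3.18·ey = (-6.2077,2.5855)

-6.21 2.59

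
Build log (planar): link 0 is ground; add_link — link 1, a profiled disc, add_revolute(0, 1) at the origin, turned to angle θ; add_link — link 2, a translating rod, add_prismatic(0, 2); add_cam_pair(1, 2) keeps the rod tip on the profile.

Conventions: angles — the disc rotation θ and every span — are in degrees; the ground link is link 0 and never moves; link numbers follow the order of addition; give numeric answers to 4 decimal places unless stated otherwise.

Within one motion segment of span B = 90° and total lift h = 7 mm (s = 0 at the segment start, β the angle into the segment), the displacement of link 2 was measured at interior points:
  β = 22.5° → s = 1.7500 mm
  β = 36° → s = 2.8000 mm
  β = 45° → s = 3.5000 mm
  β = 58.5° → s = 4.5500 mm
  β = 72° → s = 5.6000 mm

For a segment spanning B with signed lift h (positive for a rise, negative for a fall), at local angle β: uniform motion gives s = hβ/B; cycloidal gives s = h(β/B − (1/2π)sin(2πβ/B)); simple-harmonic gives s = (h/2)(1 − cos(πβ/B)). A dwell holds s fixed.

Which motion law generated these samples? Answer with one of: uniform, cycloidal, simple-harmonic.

candidates at β/B = r: uniform s = h·r (linear in β); cycloidal s = h·(r − sin(2πr)/(2π)); simple-harmonic s = (h/2)(1 − cos(πr))
β=22.5°: printed 1.7500 | uniform 1.7500, cycloidal 0.6359, simple-harmonic 1.0251
β=36°: printed 2.8000 | uniform 2.8000, cycloidal 2.1452, simple-harmonic 2.4184
β=45°: printed 3.5000 | uniform 3.5000, cycloidal 3.5000, simple-harmonic 3.5000
β=58.5°: printed 4.5500 | uniform 4.5500, cycloidal 5.4513, simple-harmonic 5.0890
β=72°: printed 5.6000 | uniform 5.6000, cycloidal 6.6596, simple-harmonic 6.3316
only one law matches every sample → uniform

uniform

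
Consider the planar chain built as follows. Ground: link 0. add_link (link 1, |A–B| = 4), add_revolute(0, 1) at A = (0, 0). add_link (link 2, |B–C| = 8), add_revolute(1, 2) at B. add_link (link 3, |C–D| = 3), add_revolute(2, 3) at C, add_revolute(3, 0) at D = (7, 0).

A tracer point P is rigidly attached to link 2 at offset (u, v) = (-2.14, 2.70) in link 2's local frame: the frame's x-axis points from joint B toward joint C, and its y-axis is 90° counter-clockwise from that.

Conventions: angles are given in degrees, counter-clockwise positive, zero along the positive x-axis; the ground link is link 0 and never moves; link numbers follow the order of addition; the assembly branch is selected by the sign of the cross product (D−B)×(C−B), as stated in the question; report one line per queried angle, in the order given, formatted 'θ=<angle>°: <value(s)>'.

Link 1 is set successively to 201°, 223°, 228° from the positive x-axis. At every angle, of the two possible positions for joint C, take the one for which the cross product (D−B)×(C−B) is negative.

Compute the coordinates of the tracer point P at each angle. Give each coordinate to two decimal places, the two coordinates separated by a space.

A=(0,0), D=(7.00,0)
θ=201°: B = A + 4.00·(cos201°, sin201°) = (-3.7343, -1.4335)
θ=201°: |BD| = 10.8296
θ=201°: circle(B,8.00) ∩ circle(D,3.00): a=7.9541, h=0.8554
θ=201°:   candidates: C₊=(4.0366,0.4672) cross=9.263; C₋=(4.2631,-1.2285) cross=-9.263
θ=201°:   branch - wants cross < 0 → take C=(4.2631,-1.2285) (cross=-9.263)
θ=201°: ex = (C−B)/|BC| = (0.9997,0.0256); ey = (-0.0256,0.9997)
θ=201°: P = B + -2.14·ex + 2.70·ey = (-5.9428,1.2108)
θ=223°: B = A + 4.00·(cos223°, sin223°) = (-2.9254, -2.7280)
θ=223°: |BD| = 10.2935
θ=223°: circle(B,8.00) ∩ circle(D,3.00): a=7.8183, h=1.6952
θ=223°:   candidates: C₊=(4.1641,0.9786) cross=17.449; C₋=(5.0626,-2.2905) cross=-17.449
θ=223°:   branch - wants cross < 0 → take C=(5.0626,-2.2905) (cross=-17.449)
θ=223°: ex = (C−B)/|BC| = (0.9985,0.0547); ey = (-0.0547,0.9985)
θ=223°: P = B + -2.14·ex + 2.70·ey = (-5.2099,-0.1491)
θ=228°: B = A + 4.00·(cos228°, sin228°) = (-2.6765, -2.9726)
θ=228°: |BD| = 10.1228
θ=228°: circle(B,8.00) ∩ circle(D,3.00): a=7.7780, h=1.8714
θ=228°:   candidates: C₊=(4.2091,1.1003) cross=18.944; C₋=(5.3081,-2.4774) cross=-18.944
θ=228°:   branch - wants cross < 0 → take C=(5.3081,-2.4774) (cross=-18.944)
θ=228°: ex = (C−B)/|BC| = (0.9981,0.0619); ey = (-0.0619,0.9981)
θ=228°: P = B + -2.14·ex + 2.70·ey = (-4.9795,-0.4102)

θ=201°: -5.94 1.21
θ=223°: -5.21 -0.15
θ=228°: -4.98 -0.41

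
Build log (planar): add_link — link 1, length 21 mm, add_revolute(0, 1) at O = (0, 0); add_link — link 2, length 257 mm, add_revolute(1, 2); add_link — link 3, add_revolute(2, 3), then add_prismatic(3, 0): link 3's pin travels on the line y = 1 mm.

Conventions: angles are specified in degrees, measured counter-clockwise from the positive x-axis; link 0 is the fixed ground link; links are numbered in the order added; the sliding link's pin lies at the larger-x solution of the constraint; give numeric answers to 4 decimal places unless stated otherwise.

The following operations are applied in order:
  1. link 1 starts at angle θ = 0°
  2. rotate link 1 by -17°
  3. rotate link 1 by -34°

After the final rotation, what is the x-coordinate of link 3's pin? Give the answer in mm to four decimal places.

geometry: r = 21 mm, L = 257 mm, e = 1 mm; θ starts at 0°
rotate link 1 by -17°: θ ← 0° -17° = -17°
rotate link 1 by -34°: θ ← -17° -34° = -51°
crank pin P = (r cos θ, r sin θ) = (13.215728, -16.320065)
h = r sin θ − e = -16.320065 − 1 = -17.320065
x = r cos θ + √(L² − h²) = 13.215728 + 256.415708 = 269.631436

269.6314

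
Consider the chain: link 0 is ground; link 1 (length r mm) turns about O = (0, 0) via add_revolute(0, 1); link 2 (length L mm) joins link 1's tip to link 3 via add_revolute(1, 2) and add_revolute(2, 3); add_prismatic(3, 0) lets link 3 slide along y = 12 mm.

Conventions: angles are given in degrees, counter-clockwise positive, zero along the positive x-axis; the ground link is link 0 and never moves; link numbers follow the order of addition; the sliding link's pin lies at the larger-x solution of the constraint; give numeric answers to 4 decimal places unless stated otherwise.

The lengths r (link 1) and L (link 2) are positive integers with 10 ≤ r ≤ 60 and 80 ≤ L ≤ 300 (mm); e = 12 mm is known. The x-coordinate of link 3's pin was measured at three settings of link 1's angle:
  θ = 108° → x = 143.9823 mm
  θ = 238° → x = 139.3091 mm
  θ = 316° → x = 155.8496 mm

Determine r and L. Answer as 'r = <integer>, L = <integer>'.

constraint per measurement: (x − r cos θ)² + (r sin θ − e)² = L²
subtracting the θ₁ and θ₂ equations cancels the r² and L² terms:
r = (x₁² − x₂²) / (2[(x₁cos θ₁ + e sin θ₁) − (x₂cos θ₂ + e sin θ₂)]) = 12.9999 → r = 13
L² = (x₁ − r cos θ₁)² + (r sin θ₁ − e)² = 21903.9905 → L = 148.0000 → L = 148
check at θ₃=316°: x = 155.8496 (printed 155.8496) ✓

r = 13, L = 148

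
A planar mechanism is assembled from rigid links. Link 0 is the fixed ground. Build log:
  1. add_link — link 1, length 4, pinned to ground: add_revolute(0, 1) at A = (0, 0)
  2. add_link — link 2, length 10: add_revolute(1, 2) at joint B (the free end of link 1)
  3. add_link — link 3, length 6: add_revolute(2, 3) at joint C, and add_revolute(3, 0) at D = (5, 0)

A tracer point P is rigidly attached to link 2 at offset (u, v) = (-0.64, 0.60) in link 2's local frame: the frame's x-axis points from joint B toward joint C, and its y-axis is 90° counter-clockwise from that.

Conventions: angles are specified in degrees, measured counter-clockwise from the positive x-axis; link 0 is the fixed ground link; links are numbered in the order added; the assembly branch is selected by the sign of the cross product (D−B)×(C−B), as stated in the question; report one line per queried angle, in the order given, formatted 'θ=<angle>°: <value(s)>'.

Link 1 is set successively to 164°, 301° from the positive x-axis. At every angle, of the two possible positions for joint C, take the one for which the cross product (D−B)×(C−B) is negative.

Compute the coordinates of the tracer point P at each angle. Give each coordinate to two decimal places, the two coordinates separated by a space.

A=(0,0), D=(5.00,0)
θ=164°: B = A + 4.00·(cos164°, sin164°) = (-3.8450, 1.1025)
θ=164°: |BD| = 8.9135
θ=164°: circle(B,10.00) ∩ circle(D,6.00): a=8.0468, h=5.9371
θ=164°:   candidates: C₊=(4.8743,5.9987) cross=52.920; C₋=(3.4056,-5.7843) cross=-52.920
θ=164°:   branch - wants cross < 0 → take C=(3.4056,-5.7843) (cross=-52.920)
θ=164°: ex = (C−B)/|BC| = (0.7251,-0.6887); ey = (0.6887,0.7251)
θ=164°: P = B + -0.64·ex + 0.60·ey = (-3.8959,1.9783)
θ=301°: B = A + 4.00·(cos301°, sin301°) = (2.0602, -3.4287)
θ=301°: |BD| = 4.5165
θ=301°: circle(B,10.00) ∩ circle(D,6.00): a=9.3434, h=3.5638
θ=301°:   candidates: C₊=(5.4365,5.9841) cross=16.096; C₋=(10.8474,1.3446) cross=-16.096
θ=301°:   branch - wants cross < 0 → take C=(10.8474,1.3446) (cross=-16.096)
θ=301°: ex = (C−B)/|BC| = (0.8787,0.4773); ey = (-0.4773,0.8787)
θ=301°: P = B + -0.64·ex + 0.60·ey = (1.2114,-3.2069)

θ=164°: -3.90 1.98
θ=301°: 1.21 -3.21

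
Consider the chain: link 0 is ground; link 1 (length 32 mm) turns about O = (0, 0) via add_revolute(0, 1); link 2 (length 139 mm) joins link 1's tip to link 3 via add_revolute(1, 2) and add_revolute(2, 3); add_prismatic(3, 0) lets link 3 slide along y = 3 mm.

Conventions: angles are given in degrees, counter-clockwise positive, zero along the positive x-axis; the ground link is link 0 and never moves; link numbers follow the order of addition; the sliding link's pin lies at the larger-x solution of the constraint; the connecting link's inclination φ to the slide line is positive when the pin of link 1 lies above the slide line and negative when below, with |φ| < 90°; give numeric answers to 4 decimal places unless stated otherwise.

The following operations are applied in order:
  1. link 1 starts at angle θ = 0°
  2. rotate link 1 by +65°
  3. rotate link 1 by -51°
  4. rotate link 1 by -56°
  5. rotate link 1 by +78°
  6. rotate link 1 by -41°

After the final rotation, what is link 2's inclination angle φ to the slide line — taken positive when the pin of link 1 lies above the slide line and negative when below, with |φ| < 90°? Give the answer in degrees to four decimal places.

geometry: r = 32 mm, L = 139 mm, e = 3 mm; θ starts at 0°
rotate link 1 by +65°: θ ← 0° +65° = 65°
rotate link 1 by -51°: θ ← 65° -51° = 14°
rotate link 1 by -56°: θ ← 14° -56° = -42°
rotate link 1 by +78°: θ ← -42° +78° = 36°
rotate link 1 by -41°: θ ← 36° -41° = -5°
h = r sin θ − e = -2.788984 − 3 = -5.788984
sin φ = h / L = -5.788984 / 139 = -0.04164737
φ = arcsin(-0.04164737) = -2.386909°

-2.3869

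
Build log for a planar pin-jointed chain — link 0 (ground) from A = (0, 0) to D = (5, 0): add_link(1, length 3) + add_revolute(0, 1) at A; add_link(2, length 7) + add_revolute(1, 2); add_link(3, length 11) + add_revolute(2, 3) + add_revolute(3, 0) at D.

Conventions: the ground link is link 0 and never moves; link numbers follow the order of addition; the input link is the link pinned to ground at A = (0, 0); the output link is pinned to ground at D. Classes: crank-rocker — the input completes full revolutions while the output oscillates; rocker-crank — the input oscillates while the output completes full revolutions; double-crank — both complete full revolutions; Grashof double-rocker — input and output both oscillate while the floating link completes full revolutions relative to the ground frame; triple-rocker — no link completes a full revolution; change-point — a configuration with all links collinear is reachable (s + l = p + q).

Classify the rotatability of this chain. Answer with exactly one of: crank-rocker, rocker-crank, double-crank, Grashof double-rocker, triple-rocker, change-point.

lengths: ground=5, input=3, coupler=7, output=11
sorted: s=3 (shortest), l=11 (longest), p+q=12
s + l = 14 vs p + q = 12
s + l > p + q → non-Grashof → no link fully rotates → triple-rocker

triple-rocker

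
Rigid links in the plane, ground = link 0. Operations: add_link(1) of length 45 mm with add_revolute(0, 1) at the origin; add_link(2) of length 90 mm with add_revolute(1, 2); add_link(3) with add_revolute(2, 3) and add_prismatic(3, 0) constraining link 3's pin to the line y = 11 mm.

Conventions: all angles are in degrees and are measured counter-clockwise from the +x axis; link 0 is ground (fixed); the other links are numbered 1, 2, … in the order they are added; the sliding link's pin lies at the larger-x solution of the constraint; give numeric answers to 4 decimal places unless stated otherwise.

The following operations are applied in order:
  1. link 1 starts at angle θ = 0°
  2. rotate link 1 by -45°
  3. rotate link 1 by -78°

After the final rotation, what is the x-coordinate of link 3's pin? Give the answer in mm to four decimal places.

geometry: r = 45 mm, L = 90 mm, e = 11 mm; θ starts at 0°
rotate link 1 by -45°: θ ← 0° -45° = -45°
rotate link 1 by -78°: θ ← -45° -78° = -123°
crank pin P = (r cos θ, r sin θ) = (-24.508757, -37.740176)
h = r sin θ − e = -37.740176 − 11 = -48.740176
x = r cos θ + √(L² − h²) = -24.508757 + 75.659734 = 51.150977

51.1510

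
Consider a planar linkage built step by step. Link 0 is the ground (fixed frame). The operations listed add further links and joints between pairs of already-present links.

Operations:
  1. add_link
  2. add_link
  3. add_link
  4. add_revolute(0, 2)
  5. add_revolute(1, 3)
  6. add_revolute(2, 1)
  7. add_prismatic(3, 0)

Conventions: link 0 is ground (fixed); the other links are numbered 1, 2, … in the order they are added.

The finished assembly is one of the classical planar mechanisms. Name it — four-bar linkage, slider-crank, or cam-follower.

links: 4 (incl. ground); joints: 3 revolute, 1 prismatic, 0 higher (cam) pair, forming one closed loop
4 links, 3 revolutes + 1 prismatic in one loop → slider-crank

slider-crank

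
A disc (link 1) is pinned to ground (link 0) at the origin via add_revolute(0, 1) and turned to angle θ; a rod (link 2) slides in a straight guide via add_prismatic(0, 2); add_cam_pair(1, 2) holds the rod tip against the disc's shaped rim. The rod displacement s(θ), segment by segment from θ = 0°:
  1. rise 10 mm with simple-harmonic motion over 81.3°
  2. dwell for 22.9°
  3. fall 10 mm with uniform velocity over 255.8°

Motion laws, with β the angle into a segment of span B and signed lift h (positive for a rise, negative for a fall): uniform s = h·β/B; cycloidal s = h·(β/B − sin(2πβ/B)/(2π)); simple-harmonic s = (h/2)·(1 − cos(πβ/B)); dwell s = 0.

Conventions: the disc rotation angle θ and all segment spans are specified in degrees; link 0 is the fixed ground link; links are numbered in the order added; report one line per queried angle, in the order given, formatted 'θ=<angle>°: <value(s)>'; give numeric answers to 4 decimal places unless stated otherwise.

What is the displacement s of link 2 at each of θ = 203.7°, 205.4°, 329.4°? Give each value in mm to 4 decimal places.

segment 1 (0° to 81.3°, simple-harmonic, h = 10) is passed completely: s = 0.0000 + (10) = 10.0000
segment 2 (81.3° to 104.2°, dwell): s unchanged at 10.0000
θ = 203.7° falls in segment 3 (104.2° to 360°, uniform, h = -10): β = 203.7 − 104.2 = 99.5°, B = 255.8°; Δs = -10·99.5/255.8 = -3.8898; s = 10.0000 − 3.8898 = 6.1102
θ = 205.4° falls in segment 3 (104.2° to 360°, uniform, h = -10): β = 205.4 − 104.2 = 101.2°, B = 255.8°; Δs = -10·101.2/255.8 = -3.9562; s = 10.0000 − 3.9562 = 6.0438
θ = 329.4° falls in segment 3 (104.2° to 360°, uniform, h = -10): β = 329.4 − 104.2 = 225.2°, B = 255.8°; Δs = -10·225.2/255.8 = -8.8038; s = 10.0000 − 8.8038 = 1.1962

θ=203.7°: 6.1102
θ=205.4°: 6.0438
θ=329.4°: 1.1962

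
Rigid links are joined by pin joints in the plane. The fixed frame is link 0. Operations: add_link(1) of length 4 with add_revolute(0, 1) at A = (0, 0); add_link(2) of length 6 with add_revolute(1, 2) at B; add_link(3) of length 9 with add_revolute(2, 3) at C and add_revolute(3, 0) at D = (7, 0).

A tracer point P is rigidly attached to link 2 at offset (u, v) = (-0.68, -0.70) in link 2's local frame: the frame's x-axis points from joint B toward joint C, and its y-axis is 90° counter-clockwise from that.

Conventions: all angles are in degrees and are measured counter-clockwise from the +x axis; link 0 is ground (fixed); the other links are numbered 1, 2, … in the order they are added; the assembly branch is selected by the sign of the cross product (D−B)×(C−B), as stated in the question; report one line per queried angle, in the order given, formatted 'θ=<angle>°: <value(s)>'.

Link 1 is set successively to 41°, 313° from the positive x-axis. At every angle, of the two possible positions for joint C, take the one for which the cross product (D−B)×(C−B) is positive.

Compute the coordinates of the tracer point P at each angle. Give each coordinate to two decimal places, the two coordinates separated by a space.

A=(0,0), D=(7.00,0)
θ=41°: B = A + 4.00·(cos41°, sin41°) = (3.0188, 2.6242)
θ=41°: |BD| = 4.7683
θ=41°: circle(B,6.00) ∩ circle(D,9.00): a=-2.3346, h=5.5272
θ=41°:   candidates: C₊=(4.1115,8.5239) cross=26.355; C₋=(-1.9723,-0.7057) cross=-26.355
θ=41°:   branch + wants cross > 0 → take C=(4.1115,8.5239) (cross=26.355)
θ=41°: ex = (C−B)/|BC| = (0.1821,0.9833); ey = (-0.9833,0.1821)
θ=41°: P = B + -0.68·ex + -0.70·ey = (3.5833,1.8281)
θ=313°: B = A + 4.00·(cos313°, sin313°) = (2.7280, -2.9254)
θ=313°: |BD| = 5.1777
θ=313°: circle(B,6.00) ∩ circle(D,9.00): a=-1.7568, h=5.7371
θ=313°:   candidates: C₊=(-1.9630,0.8156) cross=29.704; C₋=(4.5200,-8.6516) cross=-29.704
θ=313°:   branch + wants cross > 0 → take C=(-1.9630,0.8156) (cross=29.704)
θ=313°: ex = (C−B)/|BC| = (-0.7818,0.6235); ey = (-0.6235,-0.7818)
θ=313°: P = B + -0.68·ex + -0.70·ey = (3.6961,-2.8021)

θ=41°: 3.58 1.83
θ=313°: 3.70 -2.80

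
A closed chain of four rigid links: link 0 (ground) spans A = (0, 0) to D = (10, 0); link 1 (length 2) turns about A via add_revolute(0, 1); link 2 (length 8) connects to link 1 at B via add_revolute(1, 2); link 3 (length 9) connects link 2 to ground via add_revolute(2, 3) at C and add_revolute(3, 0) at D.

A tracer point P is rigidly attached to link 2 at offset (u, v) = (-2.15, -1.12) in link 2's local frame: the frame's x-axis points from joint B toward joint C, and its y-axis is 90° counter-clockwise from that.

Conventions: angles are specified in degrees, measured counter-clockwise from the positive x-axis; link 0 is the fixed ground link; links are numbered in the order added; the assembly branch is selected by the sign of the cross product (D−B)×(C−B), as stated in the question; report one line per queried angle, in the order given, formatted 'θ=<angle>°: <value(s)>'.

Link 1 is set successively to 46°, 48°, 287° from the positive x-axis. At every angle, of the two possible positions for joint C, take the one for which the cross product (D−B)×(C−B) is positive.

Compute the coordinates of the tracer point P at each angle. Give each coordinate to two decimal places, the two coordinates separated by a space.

A=(0,0), D=(10.00,0)
θ=46°: B = A + 2.00·(cos46°, sin46°) = (1.3893, 1.4387)
θ=46°: |BD| = 8.7300
θ=46°: circle(B,8.00) ∩ circle(D,9.00): a=3.3914, h=7.2456
θ=46°:   candidates: C₊=(5.9284,8.0263) cross=63.254; C₋=(3.5403,-6.2667) cross=-63.254
θ=46°:   branch + wants cross > 0 → take C=(5.9284,8.0263) (cross=63.254)
θ=46°: ex = (C−B)/|BC| = (0.5674,0.8235); ey = (-0.8235,0.5674)
θ=46°: P = B + -2.15·ex + -1.12·ey = (1.0917,-0.9672)
θ=48°: B = A + 2.00·(cos48°, sin48°) = (1.3383, 1.4863)
θ=48°: |BD| = 8.7883
θ=48°: circle(B,8.00) ∩ circle(D,9.00): a=3.4270, h=7.2288
θ=48°:   candidates: C₊=(5.9384,8.0314) cross=63.529; C₋=(3.4933,-6.2180) cross=-63.529
θ=48°:   branch + wants cross > 0 → take C=(5.9384,8.0314) (cross=63.529)
θ=48°: ex = (C−B)/|BC| = (0.5750,0.8181); ey = (-0.8181,0.5750)
θ=48°: P = B + -2.15·ex + -1.12·ey = (1.0183,-0.9167)
θ=287°: B = A + 2.00·(cos287°, sin287°) = (0.5847, -1.9126)
θ=287°: |BD| = 9.6076
θ=287°: circle(B,8.00) ∩ circle(D,9.00): a=3.9191, h=6.9743
θ=287°:   candidates: C₊=(3.0370,5.7023) cross=67.006; C₋=(5.8138,-7.9671) cross=-67.006
θ=287°:   branch + wants cross > 0 → take C=(3.0370,5.7023) (cross=67.006)
θ=287°: ex = (C−B)/|BC| = (0.3065,0.9519); ey = (-0.9519,0.3065)
θ=287°: P = B + -2.15·ex + -1.12·ey = (0.9918,-4.3024)

θ=46°: 1.09 -0.97
θ=48°: 1.02 -0.92
θ=287°: 0.99 -4.30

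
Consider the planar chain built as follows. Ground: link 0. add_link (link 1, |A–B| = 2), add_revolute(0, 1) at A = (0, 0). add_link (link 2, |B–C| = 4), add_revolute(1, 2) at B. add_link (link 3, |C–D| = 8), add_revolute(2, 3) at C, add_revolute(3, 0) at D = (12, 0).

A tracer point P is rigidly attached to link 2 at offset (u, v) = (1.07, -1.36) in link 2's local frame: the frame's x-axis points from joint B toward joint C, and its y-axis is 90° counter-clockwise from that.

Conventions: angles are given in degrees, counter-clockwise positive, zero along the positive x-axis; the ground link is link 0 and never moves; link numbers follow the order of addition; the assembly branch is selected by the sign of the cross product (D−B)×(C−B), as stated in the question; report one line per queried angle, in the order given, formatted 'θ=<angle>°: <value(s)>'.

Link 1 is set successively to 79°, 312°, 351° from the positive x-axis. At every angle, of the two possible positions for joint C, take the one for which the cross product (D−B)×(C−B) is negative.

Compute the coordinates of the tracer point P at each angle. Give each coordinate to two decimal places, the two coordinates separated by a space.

A=(0,0), D=(12.00,0)
θ=79°: B = A + 2.00·(cos79°, sin79°) = (0.3816, 1.9633)
θ=79°: |BD| = 11.7831
θ=79°: circle(B,4.00) ∩ circle(D,8.00): a=3.8547, h=1.0682
θ=79°:   candidates: C₊=(4.3604,2.3743) cross=12.587; C₋=(4.0045,0.2677) cross=-12.587
θ=79°:   branch - wants cross < 0 → take C=(4.0045,0.2677) (cross=-12.587)
θ=79°: ex = (C−B)/|BC| = (0.9057,-0.4239); ey = (0.4239,0.9057)
θ=79°: P = B + 1.07·ex + -1.36·ey = (0.7742,0.2779)
θ=312°: B = A + 2.00·(cos312°, sin312°) = (1.3383, -1.4863)
θ=312°: |BD| = 10.7648
θ=312°: circle(B,4.00) ∩ circle(D,8.00): a=3.1529, h=2.4615
θ=312°:   candidates: C₊=(4.1211,1.3870) cross=26.498; C₋=(4.8009,-3.4889) cross=-26.498
θ=312°:   branch - wants cross < 0 → take C=(4.8009,-3.4889) (cross=-26.498)
θ=312°: ex = (C−B)/|BC| = (0.8656,-0.5007); ey = (0.5007,0.8656)
θ=312°: P = B + 1.07·ex + -1.36·ey = (1.5836,-3.1993)
θ=351°: B = A + 2.00·(cos351°, sin351°) = (1.9754, -0.3129)
θ=351°: |BD| = 10.0295
θ=351°: circle(B,4.00) ∩ circle(D,8.00): a=2.6218, h=3.0209
θ=351°:   candidates: C₊=(4.5017,2.7884) cross=30.299; C₋=(4.6902,-3.2506) cross=-30.299
θ=351°:   branch - wants cross < 0 → take C=(4.6902,-3.2506) (cross=-30.299)
θ=351°: ex = (C−B)/|BC| = (0.6787,-0.7344); ey = (0.7344,0.6787)
θ=351°: P = B + 1.07·ex + -1.36·ey = (1.7028,-2.0217)

θ=79°: 0.77 0.28
θ=312°: 1.58 -3.20
θ=351°: 1.70 -2.02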